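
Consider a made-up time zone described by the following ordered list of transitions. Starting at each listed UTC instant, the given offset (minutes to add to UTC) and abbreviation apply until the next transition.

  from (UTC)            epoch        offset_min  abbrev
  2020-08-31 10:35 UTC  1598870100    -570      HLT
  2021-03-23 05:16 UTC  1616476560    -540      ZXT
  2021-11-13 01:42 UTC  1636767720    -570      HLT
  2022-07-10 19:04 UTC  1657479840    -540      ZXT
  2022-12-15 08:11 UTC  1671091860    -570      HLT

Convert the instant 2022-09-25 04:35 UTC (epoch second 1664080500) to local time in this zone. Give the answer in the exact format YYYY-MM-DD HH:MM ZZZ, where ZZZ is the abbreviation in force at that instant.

2022-09-24 19:35 ZXT

Query: 2022-09-25 04:35 UTC
Rule 4/5 (ZXT, -09:00): 2022-07-10 19:04 UTC ≤ query < 2022-12-15 08:11 UTC
4·60 + 35 - 540 = -265 min
-265 = -1·1440 + 1175; 1175 = 19·60 + 35 → 19:35, 2022-09-25 - 1 day = 2022-09-24
→ 2022-09-24 19:35 ZXT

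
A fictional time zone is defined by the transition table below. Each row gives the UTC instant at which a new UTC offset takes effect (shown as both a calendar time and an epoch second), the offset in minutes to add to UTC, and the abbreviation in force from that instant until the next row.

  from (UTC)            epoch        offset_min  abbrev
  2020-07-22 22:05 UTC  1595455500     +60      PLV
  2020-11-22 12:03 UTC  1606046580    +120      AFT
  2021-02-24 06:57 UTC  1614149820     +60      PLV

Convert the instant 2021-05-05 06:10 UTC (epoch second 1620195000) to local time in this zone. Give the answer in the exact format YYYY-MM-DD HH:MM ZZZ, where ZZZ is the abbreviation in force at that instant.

2021-05-05 07:10 PLV

Query: 2021-05-05 06:10 UTC
Rule 3/3 (PLV, +01:00): 2021-02-24 06:57 UTC ≤ query < +∞
6·60 + 10 + 60 = 430 min
430 = 0·1440 + 430; 430 = 7·60 + 10 → 07:10, same day
→ 2021-05-05 07:10 PLV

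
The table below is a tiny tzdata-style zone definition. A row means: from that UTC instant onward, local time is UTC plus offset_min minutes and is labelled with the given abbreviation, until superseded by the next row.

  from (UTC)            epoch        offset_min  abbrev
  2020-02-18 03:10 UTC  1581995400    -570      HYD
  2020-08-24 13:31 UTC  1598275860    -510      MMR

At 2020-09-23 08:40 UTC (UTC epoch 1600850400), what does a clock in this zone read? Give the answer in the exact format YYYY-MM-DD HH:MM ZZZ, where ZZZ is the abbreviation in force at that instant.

2020-09-23 00:10 MMR

Query: 2020-09-23 08:40 UTC
Rule 2/2 (MMR, -08:30): 2020-08-24 13:31 UTC ≤ query < +∞
8·60 + 40 - 510 = 10 min
10 = 0·1440 + 10; 10 = 0·60 + 10 → 00:10, same day
→ 2020-09-23 00:10 MMR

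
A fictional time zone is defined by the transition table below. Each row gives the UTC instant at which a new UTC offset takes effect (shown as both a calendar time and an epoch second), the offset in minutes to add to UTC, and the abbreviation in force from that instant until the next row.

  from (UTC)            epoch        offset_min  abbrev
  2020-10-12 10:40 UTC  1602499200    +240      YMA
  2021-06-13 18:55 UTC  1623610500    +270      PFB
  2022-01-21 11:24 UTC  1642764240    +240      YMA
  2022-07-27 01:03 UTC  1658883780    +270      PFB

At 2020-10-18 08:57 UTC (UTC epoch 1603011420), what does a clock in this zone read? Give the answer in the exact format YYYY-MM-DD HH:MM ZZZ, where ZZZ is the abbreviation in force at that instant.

2020-10-18 12:57 YMA

Query: 2020-10-18 08:57 UTC
Rule 1/4 (YMA, +04:00): 2020-10-12 10:40 UTC ≤ query < 2021-06-13 18:55 UTC
8·60 + 57 + 240 = 777 min
777 = 0·1440 + 777; 777 = 12·60 + 57 → 12:57, same day
→ 2020-10-18 12:57 YMA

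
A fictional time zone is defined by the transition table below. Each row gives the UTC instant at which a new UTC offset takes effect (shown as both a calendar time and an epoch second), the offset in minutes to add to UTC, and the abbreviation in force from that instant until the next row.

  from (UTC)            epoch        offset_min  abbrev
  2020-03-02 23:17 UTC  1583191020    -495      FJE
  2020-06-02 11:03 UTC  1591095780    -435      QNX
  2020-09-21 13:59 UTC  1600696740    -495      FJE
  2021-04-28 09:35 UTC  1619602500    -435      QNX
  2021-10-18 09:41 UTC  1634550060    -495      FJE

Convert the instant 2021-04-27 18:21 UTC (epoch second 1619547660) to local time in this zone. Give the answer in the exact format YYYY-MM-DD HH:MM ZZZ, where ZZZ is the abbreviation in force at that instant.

2021-04-27 10:06 FJE

Query: 2021-04-27 18:21 UTC
Rule 3/5 (FJE, -08:15): 2020-09-21 13:59 UTC ≤ query < 2021-04-28 09:35 UTC
18·60 + 21 - 495 = 606 min
606 = 0·1440 + 606; 606 = 10·60 + 6 → 10:06, same day
→ 2021-04-27 10:06 FJE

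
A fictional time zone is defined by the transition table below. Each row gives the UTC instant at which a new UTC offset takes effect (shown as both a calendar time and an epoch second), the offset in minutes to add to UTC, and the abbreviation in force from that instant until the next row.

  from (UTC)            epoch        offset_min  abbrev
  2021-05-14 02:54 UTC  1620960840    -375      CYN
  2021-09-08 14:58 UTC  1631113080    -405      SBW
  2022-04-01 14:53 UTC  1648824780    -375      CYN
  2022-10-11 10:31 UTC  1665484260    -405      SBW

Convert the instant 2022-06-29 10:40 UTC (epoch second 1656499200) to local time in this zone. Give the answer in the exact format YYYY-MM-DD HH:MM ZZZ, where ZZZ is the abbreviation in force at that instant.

2022-06-29 04:25 CYN

Query: 2022-06-29 10:40 UTC
Rule 3/4 (CYN, -06:15): 2022-04-01 14:53 UTC ≤ query < 2022-10-11 10:31 UTC
10·60 + 40 - 375 = 265 min
265 = 0·1440 + 265; 265 = 4·60 + 25 → 04:25, same day
→ 2022-06-29 04:25 CYN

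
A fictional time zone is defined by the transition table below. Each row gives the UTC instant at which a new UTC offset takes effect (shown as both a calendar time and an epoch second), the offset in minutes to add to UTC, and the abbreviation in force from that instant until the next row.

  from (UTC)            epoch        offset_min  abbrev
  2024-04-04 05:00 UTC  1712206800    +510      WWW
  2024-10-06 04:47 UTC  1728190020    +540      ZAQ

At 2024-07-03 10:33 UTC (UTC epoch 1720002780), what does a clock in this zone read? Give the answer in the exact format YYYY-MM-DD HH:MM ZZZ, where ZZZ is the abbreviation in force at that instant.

Query: 2024-07-03 10:33 UTC
Rule 1/2 (WWW, +08:30): 2024-04-04 05:00 UTC ≤ query < 2024-10-06 04:47 UTC
10·60 + 33 + 510 = 1143 min
1143 = 0·1440 + 1143; 1143 = 19·60 + 3 → 19:03, same day
→ 2024-07-03 19:03 WWW

2024-07-03 19:03 WWW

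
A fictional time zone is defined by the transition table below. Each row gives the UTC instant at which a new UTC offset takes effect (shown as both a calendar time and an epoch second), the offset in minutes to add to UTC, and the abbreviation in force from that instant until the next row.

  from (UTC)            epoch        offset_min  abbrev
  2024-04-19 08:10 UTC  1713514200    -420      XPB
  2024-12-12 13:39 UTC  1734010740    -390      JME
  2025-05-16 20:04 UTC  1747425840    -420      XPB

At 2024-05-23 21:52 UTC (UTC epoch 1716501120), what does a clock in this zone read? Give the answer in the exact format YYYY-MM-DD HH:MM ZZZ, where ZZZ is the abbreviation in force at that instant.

Query: 2024-05-23 21:52 UTC
Rule 1/3 (XPB, -07:00): 2024-04-19 08:10 UTC ≤ query < 2024-12-12 13:39 UTC
21·60 + 52 - 420 = 892 min
892 = 0·1440 + 892; 892 = 14·60 + 52 → 14:52, same day
→ 2024-05-23 14:52 XPB

2024-05-23 14:52 XPB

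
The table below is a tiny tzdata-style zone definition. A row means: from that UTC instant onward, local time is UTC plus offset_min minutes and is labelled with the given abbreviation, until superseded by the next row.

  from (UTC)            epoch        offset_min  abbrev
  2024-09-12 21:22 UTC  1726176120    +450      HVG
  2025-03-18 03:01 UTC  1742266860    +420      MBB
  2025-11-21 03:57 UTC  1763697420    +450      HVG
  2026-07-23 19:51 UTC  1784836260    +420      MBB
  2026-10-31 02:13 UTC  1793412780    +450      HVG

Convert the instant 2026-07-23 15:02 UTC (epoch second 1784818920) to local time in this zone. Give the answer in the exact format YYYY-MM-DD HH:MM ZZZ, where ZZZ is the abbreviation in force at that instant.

2026-07-23 22:32 HVG

Query: 2026-07-23 15:02 UTC
Rule 3/5 (HVG, +07:30): 2025-11-21 03:57 UTC ≤ query < 2026-07-23 19:51 UTC
15·60 + 2 + 450 = 1352 min
1352 = 0·1440 + 1352; 1352 = 22·60 + 32 → 22:32, same day
→ 2026-07-23 22:32 HVG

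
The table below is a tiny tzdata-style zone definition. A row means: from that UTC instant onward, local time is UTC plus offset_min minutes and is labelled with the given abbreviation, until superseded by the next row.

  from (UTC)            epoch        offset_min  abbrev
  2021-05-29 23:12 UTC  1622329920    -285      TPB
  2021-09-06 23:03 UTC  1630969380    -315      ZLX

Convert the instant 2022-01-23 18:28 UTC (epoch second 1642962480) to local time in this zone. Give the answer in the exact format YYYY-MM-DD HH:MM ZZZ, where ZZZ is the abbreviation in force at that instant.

2022-01-23 13:13 ZLX

Query: 2022-01-23 18:28 UTC
Rule 2/2 (ZLX, -05:15): 2021-09-06 23:03 UTC ≤ query < +∞
18·60 + 28 - 315 = 793 min
793 = 0·1440 + 793; 793 = 13·60 + 13 → 13:13, same day
→ 2022-01-23 13:13 ZLX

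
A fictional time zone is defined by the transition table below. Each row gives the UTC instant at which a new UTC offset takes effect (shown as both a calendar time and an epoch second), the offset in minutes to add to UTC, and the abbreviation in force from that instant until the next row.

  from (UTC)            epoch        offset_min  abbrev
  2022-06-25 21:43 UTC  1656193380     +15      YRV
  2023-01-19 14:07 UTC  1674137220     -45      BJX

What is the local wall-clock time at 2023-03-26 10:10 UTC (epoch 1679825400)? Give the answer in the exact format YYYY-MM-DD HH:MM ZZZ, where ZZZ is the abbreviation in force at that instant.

Query: 2023-03-26 10:10 UTC
Rule 2/2 (BJX, -00:45): 2023-01-19 14:07 UTC ≤ query < +∞
10·60 + 10 - 45 = 565 min
565 = 0·1440 + 565; 565 = 9·60 + 25 → 09:25, same day
→ 2023-03-26 09:25 BJX

2023-03-26 09:25 BJX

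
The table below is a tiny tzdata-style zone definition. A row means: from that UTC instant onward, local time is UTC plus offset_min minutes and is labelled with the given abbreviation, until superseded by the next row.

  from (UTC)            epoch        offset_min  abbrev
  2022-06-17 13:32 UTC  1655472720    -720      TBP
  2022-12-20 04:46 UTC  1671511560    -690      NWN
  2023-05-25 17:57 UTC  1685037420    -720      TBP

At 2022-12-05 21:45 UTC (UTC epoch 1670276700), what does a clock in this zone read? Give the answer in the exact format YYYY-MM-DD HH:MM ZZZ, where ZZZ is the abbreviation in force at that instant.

2022-12-05 09:45 TBP

Query: 2022-12-05 21:45 UTC
Rule 1/3 (TBP, -12:00): 2022-06-17 13:32 UTC ≤ query < 2022-12-20 04:46 UTC
21·60 + 45 - 720 = 585 min
585 = 0·1440 + 585; 585 = 9·60 + 45 → 09:45, same day
→ 2022-12-05 09:45 TBP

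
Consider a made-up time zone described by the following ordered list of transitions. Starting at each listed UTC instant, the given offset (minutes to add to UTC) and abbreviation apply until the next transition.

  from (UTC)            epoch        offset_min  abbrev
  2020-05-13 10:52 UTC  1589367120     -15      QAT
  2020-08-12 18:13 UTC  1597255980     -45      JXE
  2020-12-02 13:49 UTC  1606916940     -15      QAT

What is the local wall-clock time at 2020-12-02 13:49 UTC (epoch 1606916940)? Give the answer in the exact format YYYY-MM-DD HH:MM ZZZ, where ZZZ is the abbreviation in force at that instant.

2020-12-02 13:34 QAT

Query: 2020-12-02 13:49 UTC
Rule 3/3 (QAT, -00:15): 2020-12-02 13:49 UTC ≤ query < +∞
13·60 + 49 - 15 = 814 min
814 = 0·1440 + 814; 814 = 13·60 + 34 → 13:34, same day
→ 2020-12-02 13:34 QAT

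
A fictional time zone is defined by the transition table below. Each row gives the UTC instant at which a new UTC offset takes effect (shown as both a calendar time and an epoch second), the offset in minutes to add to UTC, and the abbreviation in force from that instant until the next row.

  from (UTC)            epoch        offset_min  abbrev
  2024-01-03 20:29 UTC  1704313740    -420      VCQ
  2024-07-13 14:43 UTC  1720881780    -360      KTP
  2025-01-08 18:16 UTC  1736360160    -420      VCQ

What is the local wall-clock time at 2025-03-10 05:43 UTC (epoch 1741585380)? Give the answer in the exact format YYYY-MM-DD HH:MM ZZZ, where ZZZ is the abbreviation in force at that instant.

Query: 2025-03-10 05:43 UTC
Rule 3/3 (VCQ, -07:00): 2025-01-08 18:16 UTC ≤ query < +∞
5·60 + 43 - 420 = -77 min
-77 = -1·1440 + 1363; 1363 = 22·60 + 43 → 22:43, 2025-03-10 - 1 day = 2025-03-09
→ 2025-03-09 22:43 VCQ

2025-03-09 22:43 VCQ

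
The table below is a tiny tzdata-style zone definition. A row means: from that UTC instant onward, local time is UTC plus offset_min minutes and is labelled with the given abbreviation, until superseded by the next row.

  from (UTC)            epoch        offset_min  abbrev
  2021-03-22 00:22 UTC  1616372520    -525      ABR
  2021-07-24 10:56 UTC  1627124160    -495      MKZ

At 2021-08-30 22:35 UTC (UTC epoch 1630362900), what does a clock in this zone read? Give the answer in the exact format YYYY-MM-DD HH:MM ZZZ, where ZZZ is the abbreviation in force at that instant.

2021-08-30 14:20 MKZ

Query: 2021-08-30 22:35 UTC
Rule 2/2 (MKZ, -08:15): 2021-07-24 10:56 UTC ≤ query < +∞
22·60 + 35 - 495 = 860 min
860 = 0·1440 + 860; 860 = 14·60 + 20 → 14:20, same day
→ 2021-08-30 14:20 MKZ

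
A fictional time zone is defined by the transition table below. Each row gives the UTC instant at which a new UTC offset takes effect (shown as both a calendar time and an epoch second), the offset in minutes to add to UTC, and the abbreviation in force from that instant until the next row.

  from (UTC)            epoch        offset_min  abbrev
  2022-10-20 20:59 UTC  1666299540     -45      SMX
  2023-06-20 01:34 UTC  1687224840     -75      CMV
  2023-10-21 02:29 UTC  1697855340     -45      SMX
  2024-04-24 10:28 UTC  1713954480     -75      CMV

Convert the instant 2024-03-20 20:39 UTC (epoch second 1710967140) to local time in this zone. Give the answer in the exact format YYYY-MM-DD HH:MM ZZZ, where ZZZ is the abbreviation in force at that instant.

2024-03-20 19:54 SMX

Query: 2024-03-20 20:39 UTC
Rule 3/4 (SMX, -00:45): 2023-10-21 02:29 UTC ≤ query < 2024-04-24 10:28 UTC
20·60 + 39 - 45 = 1194 min
1194 = 0·1440 + 1194; 1194 = 19·60 + 54 → 19:54, same day
→ 2024-03-20 19:54 SMX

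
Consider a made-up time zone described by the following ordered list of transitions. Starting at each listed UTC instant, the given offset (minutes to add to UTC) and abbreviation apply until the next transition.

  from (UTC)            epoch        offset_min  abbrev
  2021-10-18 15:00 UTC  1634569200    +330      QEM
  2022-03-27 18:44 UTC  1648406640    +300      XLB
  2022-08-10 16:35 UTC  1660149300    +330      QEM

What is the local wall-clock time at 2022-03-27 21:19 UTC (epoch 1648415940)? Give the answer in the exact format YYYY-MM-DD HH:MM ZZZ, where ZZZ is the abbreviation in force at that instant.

2022-03-28 02:19 XLB

Query: 2022-03-27 21:19 UTC
Rule 2/3 (XLB, +05:00): 2022-03-27 18:44 UTC ≤ query < 2022-08-10 16:35 UTC
21·60 + 19 + 300 = 1579 min
1579 = 1·1440 + 139; 139 = 2·60 + 19 → 02:19, 2022-03-27 + 1 day = 2022-03-28
→ 2022-03-28 02:19 XLB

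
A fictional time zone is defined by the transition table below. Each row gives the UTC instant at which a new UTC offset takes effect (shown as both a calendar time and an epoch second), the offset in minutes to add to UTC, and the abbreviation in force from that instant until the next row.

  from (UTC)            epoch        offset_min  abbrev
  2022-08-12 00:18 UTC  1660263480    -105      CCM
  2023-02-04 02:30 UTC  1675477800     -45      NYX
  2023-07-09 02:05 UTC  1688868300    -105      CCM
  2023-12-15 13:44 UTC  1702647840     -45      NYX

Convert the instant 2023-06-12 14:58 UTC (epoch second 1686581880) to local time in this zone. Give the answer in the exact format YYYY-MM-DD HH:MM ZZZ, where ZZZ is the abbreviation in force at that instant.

2023-06-12 14:13 NYX

Query: 2023-06-12 14:58 UTC
Rule 2/4 (NYX, -00:45): 2023-02-04 02:30 UTC ≤ query < 2023-07-09 02:05 UTC
14·60 + 58 - 45 = 853 min
853 = 0·1440 + 853; 853 = 14·60 + 13 → 14:13, same day
→ 2023-06-12 14:13 NYX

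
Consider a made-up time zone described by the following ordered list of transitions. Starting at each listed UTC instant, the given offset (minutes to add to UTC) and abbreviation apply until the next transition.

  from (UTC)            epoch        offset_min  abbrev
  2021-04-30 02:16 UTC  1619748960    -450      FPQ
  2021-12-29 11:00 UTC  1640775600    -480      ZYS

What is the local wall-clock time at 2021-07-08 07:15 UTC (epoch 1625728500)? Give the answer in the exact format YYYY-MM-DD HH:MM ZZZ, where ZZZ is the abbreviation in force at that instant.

Query: 2021-07-08 07:15 UTC
Rule 1/2 (FPQ, -07:30): 2021-04-30 02:16 UTC ≤ query < 2021-12-29 11:00 UTC
7·60 + 15 - 450 = -15 min
-15 = -1·1440 + 1425; 1425 = 23·60 + 45 → 23:45, 2021-07-08 - 1 day = 2021-07-07
→ 2021-07-07 23:45 FPQ

2021-07-07 23:45 FPQ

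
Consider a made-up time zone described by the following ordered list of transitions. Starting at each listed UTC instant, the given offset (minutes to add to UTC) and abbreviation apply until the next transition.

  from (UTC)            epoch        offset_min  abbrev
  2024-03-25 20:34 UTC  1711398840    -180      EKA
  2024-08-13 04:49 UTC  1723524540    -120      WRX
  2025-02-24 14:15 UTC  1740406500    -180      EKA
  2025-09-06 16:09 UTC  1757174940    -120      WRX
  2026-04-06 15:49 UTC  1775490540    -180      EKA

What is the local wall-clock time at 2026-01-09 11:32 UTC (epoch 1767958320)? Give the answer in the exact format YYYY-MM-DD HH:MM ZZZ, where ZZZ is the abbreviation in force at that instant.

Query: 2026-01-09 11:32 UTC
Rule 4/5 (WRX, -02:00): 2025-09-06 16:09 UTC ≤ query < 2026-04-06 15:49 UTC
11·60 + 32 - 120 = 572 min
572 = 0·1440 + 572; 572 = 9·60 + 32 → 09:32, same day
→ 2026-01-09 09:32 WRX

2026-01-09 09:32 WRX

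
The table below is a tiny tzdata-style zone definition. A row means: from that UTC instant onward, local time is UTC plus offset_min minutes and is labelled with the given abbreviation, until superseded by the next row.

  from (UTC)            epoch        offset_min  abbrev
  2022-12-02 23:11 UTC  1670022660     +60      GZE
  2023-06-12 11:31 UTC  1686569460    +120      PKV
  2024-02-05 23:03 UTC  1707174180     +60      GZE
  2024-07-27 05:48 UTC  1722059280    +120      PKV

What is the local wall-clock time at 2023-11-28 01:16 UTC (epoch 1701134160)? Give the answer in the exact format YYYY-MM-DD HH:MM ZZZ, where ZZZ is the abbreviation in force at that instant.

2023-11-28 03:16 PKV

Query: 2023-11-28 01:16 UTC
Rule 2/4 (PKV, +02:00): 2023-06-12 11:31 UTC ≤ query < 2024-02-05 23:03 UTC
1·60 + 16 + 120 = 196 min
196 = 0·1440 + 196; 196 = 3·60 + 16 → 03:16, same day
→ 2023-11-28 03:16 PKV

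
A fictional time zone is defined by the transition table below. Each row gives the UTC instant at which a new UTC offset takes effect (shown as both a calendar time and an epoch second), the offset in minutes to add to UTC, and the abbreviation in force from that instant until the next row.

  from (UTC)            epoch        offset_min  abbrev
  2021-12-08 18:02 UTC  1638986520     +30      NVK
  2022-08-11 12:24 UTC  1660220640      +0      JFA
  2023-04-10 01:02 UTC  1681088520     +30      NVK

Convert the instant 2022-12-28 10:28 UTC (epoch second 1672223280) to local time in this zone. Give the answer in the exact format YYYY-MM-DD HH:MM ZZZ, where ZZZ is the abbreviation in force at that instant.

Query: 2022-12-28 10:28 UTC
Rule 2/3 (JFA, +00:00): 2022-08-11 12:24 UTC ≤ query < 2023-04-10 01:02 UTC
10·60 + 28 + 0 = 628 min
628 = 0·1440 + 628; 628 = 10·60 + 28 → 10:28, same day
→ 2022-12-28 10:28 JFA

2022-12-28 10:28 JFA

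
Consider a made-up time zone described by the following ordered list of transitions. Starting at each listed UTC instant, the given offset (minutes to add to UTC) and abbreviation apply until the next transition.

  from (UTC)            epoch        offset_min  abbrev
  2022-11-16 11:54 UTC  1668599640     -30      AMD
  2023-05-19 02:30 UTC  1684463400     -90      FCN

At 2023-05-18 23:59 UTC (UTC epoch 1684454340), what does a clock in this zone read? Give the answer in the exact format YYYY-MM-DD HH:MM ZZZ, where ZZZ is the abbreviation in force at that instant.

Query: 2023-05-18 23:59 UTC
Rule 1/2 (AMD, -00:30): 2022-11-16 11:54 UTC ≤ query < 2023-05-19 02:30 UTC
23·60 + 59 - 30 = 1409 min
1409 = 0·1440 + 1409; 1409 = 23·60 + 29 → 23:29, same day
→ 2023-05-18 23:29 AMD

2023-05-18 23:29 AMD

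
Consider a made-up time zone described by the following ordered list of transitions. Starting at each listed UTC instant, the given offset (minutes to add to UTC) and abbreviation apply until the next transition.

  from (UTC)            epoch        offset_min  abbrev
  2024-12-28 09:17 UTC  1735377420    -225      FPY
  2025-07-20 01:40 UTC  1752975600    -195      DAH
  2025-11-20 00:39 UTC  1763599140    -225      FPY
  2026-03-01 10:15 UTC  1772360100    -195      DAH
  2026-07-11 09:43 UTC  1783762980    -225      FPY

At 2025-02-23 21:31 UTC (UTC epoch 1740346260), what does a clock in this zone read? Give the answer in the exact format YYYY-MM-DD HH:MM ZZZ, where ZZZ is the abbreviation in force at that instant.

2025-02-23 17:46 FPY

Query: 2025-02-23 21:31 UTC
Rule 1/5 (FPY, -03:45): 2024-12-28 09:17 UTC ≤ query < 2025-07-20 01:40 UTC
21·60 + 31 - 225 = 1066 min
1066 = 0·1440 + 1066; 1066 = 17·60 + 46 → 17:46, same day
→ 2025-02-23 17:46 FPY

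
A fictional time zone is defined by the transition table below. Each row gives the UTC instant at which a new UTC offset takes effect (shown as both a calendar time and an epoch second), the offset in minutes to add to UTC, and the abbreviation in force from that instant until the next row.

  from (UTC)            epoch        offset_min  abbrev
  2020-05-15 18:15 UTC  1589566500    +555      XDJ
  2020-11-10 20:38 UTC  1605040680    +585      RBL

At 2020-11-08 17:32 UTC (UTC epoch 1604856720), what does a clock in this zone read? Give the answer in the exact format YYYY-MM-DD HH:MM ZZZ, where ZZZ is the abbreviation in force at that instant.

2020-11-09 02:47 XDJ

Query: 2020-11-08 17:32 UTC
Rule 1/2 (XDJ, +09:15): 2020-05-15 18:15 UTC ≤ query < 2020-11-10 20:38 UTC
17·60 + 32 + 555 = 1607 min
1607 = 1·1440 + 167; 167 = 2·60 + 47 → 02:47, 2020-11-08 + 1 day = 2020-11-09
→ 2020-11-09 02:47 XDJ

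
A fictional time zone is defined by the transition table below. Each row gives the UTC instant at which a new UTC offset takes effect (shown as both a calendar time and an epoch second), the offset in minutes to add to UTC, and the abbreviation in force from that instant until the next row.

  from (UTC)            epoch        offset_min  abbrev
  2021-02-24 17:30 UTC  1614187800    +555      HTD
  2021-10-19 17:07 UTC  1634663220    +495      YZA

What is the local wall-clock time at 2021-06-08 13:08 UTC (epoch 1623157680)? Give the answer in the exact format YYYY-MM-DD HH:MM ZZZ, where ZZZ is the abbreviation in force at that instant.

2021-06-08 22:23 HTD

Query: 2021-06-08 13:08 UTC
Rule 1/2 (HTD, +09:15): 2021-02-24 17:30 UTC ≤ query < 2021-10-19 17:07 UTC
13·60 + 8 + 555 = 1343 min
1343 = 0·1440 + 1343; 1343 = 22·60 + 23 → 22:23, same day
→ 2021-06-08 22:23 HTD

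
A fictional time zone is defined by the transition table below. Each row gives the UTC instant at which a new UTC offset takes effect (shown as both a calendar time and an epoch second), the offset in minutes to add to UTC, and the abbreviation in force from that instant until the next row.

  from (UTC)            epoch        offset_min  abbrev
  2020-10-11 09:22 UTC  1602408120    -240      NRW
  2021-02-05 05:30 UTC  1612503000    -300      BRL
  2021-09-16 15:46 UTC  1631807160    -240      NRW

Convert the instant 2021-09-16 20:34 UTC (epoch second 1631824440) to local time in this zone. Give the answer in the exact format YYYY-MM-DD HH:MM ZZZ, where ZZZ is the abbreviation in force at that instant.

2021-09-16 16:34 NRW

Query: 2021-09-16 20:34 UTC
Rule 3/3 (NRW, -04:00): 2021-09-16 15:46 UTC ≤ query < +∞
20·60 + 34 - 240 = 994 min
994 = 0·1440 + 994; 994 = 16·60 + 34 → 16:34, same day
→ 2021-09-16 16:34 NRW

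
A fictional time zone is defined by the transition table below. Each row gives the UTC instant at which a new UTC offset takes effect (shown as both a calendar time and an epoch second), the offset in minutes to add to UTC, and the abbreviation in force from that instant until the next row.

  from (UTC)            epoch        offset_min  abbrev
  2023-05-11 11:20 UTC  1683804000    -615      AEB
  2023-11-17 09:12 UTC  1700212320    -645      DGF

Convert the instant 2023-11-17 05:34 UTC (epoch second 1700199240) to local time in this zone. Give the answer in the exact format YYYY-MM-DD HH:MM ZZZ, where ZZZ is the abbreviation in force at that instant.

2023-11-16 19:19 AEB

Query: 2023-11-17 05:34 UTC
Rule 1/2 (AEB, -10:15): 2023-05-11 11:20 UTC ≤ query < 2023-11-17 09:12 UTC
5·60 + 34 - 615 = -281 min
-281 = -1·1440 + 1159; 1159 = 19·60 + 19 → 19:19, 2023-11-17 - 1 day = 2023-11-16
→ 2023-11-16 19:19 AEB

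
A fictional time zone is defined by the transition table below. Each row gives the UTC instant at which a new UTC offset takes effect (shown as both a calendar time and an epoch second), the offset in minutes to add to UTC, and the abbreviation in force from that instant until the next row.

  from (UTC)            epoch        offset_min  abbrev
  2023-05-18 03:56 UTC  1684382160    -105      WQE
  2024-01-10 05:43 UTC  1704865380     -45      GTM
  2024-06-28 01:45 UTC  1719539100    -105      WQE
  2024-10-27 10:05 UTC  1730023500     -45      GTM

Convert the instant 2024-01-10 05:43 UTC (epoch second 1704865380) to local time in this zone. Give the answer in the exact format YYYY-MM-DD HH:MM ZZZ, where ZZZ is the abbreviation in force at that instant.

2024-01-10 04:58 GTM

Query: 2024-01-10 05:43 UTC
Rule 2/4 (GTM, -00:45): 2024-01-10 05:43 UTC ≤ query < 2024-06-28 01:45 UTC
5·60 + 43 - 45 = 298 min
298 = 0·1440 + 298; 298 = 4·60 + 58 → 04:58, same day
→ 2024-01-10 04:58 GTM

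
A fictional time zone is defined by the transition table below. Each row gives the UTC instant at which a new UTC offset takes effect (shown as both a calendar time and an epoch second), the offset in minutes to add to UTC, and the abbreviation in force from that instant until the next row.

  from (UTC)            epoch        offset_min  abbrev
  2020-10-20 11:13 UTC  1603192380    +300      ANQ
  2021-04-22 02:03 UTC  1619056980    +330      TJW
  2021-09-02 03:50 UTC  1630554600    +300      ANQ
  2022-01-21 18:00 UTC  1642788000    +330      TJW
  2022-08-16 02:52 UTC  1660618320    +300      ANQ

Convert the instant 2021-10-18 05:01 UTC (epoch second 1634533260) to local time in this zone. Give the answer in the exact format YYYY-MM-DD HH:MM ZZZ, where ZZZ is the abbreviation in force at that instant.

2021-10-18 10:01 ANQ

Query: 2021-10-18 05:01 UTC
Rule 3/5 (ANQ, +05:00): 2021-09-02 03:50 UTC ≤ query < 2022-01-21 18:00 UTC
5·60 + 1 + 300 = 601 min
601 = 0·1440 + 601; 601 = 10·60 + 1 → 10:01, same day
→ 2021-10-18 10:01 ANQ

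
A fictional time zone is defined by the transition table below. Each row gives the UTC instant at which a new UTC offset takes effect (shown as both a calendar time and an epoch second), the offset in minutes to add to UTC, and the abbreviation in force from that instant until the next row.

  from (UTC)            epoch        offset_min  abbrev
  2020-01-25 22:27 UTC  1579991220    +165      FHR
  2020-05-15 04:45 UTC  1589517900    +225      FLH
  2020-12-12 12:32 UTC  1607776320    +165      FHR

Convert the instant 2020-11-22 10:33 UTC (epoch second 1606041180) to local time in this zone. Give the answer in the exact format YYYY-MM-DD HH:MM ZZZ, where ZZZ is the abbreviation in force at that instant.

2020-11-22 14:18 FLH

Query: 2020-11-22 10:33 UTC
Rule 2/3 (FLH, +03:45): 2020-05-15 04:45 UTC ≤ query < 2020-12-12 12:32 UTC
10·60 + 33 + 225 = 858 min
858 = 0·1440 + 858; 858 = 14·60 + 18 → 14:18, same day
→ 2020-11-22 14:18 FLH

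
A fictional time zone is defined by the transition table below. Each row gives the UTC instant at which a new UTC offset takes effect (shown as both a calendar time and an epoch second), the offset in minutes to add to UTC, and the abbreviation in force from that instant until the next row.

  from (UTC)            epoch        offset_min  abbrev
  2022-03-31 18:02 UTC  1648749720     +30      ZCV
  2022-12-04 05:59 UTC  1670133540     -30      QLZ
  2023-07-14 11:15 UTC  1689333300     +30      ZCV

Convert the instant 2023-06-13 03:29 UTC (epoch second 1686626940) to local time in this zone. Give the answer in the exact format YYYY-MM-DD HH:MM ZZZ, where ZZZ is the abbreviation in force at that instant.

2023-06-13 02:59 QLZ

Query: 2023-06-13 03:29 UTC
Rule 2/3 (QLZ, -00:30): 2022-12-04 05:59 UTC ≤ query < 2023-07-14 11:15 UTC
3·60 + 29 - 30 = 179 min
179 = 0·1440 + 179; 179 = 2·60 + 59 → 02:59, same day
→ 2023-06-13 02:59 QLZ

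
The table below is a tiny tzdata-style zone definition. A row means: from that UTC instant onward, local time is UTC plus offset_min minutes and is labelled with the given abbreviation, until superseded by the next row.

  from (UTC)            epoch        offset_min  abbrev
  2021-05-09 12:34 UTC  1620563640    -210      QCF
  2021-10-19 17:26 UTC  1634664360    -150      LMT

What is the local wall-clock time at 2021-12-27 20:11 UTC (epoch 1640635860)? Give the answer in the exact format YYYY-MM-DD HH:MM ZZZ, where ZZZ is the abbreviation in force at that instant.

Query: 2021-12-27 20:11 UTC
Rule 2/2 (LMT, -02:30): 2021-10-19 17:26 UTC ≤ query < +∞
20·60 + 11 - 150 = 1061 min
1061 = 0·1440 + 1061; 1061 = 17·60 + 41 → 17:41, same day
→ 2021-12-27 17:41 LMT

2021-12-27 17:41 LMT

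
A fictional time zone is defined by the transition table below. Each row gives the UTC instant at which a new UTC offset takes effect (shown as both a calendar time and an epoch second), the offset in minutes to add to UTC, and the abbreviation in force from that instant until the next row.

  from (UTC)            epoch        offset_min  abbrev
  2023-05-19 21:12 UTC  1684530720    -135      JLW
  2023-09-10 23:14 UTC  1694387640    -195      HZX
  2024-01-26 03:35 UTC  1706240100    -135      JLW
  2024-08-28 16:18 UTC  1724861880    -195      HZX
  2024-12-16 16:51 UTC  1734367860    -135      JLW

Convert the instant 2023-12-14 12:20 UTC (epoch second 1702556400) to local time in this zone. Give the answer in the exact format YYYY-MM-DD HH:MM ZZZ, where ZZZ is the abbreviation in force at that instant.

Query: 2023-12-14 12:20 UTC
Rule 2/5 (HZX, -03:15): 2023-09-10 23:14 UTC ≤ query < 2024-01-26 03:35 UTC
12·60 + 20 - 195 = 545 min
545 = 0·1440 + 545; 545 = 9·60 + 5 → 09:05, same day
→ 2023-12-14 09:05 HZX

2023-12-14 09:05 HZX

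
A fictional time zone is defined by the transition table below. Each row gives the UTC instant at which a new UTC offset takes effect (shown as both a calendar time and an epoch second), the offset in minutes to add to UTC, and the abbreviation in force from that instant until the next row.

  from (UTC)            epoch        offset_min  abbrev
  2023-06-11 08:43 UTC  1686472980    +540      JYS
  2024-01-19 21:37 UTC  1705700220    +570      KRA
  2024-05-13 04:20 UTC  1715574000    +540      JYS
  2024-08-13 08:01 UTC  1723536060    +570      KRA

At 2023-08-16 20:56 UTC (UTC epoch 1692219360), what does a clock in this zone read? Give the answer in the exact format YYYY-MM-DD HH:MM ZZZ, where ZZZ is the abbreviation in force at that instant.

2023-08-17 05:56 JYS

Query: 2023-08-16 20:56 UTC
Rule 1/4 (JYS, +09:00): 2023-06-11 08:43 UTC ≤ query < 2024-01-19 21:37 UTC
20·60 + 56 + 540 = 1796 min
1796 = 1·1440 + 356; 356 = 5·60 + 56 → 05:56, 2023-08-16 + 1 day = 2023-08-17
→ 2023-08-17 05:56 JYS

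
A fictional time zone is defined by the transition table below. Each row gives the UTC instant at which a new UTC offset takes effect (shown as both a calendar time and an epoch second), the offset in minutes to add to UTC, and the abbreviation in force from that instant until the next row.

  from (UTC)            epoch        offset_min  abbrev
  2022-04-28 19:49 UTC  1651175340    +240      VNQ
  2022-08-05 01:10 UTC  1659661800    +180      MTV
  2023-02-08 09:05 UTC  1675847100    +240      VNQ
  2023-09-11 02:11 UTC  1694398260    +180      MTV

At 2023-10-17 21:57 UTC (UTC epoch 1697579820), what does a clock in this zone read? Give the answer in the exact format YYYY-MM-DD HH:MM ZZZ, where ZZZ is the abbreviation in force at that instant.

2023-10-18 00:57 MTV

Query: 2023-10-17 21:57 UTC
Rule 4/4 (MTV, +03:00): 2023-09-11 02:11 UTC ≤ query < +∞
21·60 + 57 + 180 = 1497 min
1497 = 1·1440 + 57; 57 = 0·60 + 57 → 00:57, 2023-10-17 + 1 day = 2023-10-18
→ 2023-10-18 00:57 MTV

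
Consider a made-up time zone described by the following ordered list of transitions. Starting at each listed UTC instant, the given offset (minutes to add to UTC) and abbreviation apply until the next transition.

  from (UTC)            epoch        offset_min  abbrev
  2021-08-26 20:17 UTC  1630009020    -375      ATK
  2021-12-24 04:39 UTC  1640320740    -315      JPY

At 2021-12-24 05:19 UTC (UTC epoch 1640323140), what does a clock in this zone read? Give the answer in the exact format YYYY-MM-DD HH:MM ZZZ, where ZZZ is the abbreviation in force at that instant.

Query: 2021-12-24 05:19 UTC
Rule 2/2 (JPY, -05:15): 2021-12-24 04:39 UTC ≤ query < +∞
5·60 + 19 - 315 = 4 min
4 = 0·1440 + 4; 4 = 0·60 + 4 → 00:04, same day
→ 2021-12-24 00:04 JPY

2021-12-24 00:04 JPY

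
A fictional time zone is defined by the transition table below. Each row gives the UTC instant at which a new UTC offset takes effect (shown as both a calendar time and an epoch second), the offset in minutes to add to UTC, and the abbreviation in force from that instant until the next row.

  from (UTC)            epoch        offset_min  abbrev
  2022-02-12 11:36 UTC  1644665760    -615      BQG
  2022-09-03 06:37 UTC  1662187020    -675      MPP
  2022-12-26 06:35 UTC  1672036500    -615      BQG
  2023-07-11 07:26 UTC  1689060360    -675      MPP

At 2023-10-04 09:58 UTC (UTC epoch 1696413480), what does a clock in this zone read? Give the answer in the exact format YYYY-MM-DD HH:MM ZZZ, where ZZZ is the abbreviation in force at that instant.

2023-10-03 22:43 MPP

Query: 2023-10-04 09:58 UTC
Rule 4/4 (MPP, -11:15): 2023-07-11 07:26 UTC ≤ query < +∞
9·60 + 58 - 675 = -77 min
-77 = -1·1440 + 1363; 1363 = 22·60 + 43 → 22:43, 2023-10-04 - 1 day = 2023-10-03
→ 2023-10-03 22:43 MPP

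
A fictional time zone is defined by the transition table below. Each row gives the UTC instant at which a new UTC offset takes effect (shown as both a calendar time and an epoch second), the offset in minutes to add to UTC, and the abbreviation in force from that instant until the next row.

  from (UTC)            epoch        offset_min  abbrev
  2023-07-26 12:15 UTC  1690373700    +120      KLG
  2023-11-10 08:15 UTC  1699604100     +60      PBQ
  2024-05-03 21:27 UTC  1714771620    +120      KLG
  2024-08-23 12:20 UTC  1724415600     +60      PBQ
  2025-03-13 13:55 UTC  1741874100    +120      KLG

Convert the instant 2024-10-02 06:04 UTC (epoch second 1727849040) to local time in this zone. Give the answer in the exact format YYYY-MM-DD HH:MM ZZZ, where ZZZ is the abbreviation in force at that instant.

2024-10-02 07:04 PBQ

Query: 2024-10-02 06:04 UTC
Rule 4/5 (PBQ, +01:00): 2024-08-23 12:20 UTC ≤ query < 2025-03-13 13:55 UTC
6·60 + 4 + 60 = 424 min
424 = 0·1440 + 424; 424 = 7·60 + 4 → 07:04, same day
→ 2024-10-02 07:04 PBQ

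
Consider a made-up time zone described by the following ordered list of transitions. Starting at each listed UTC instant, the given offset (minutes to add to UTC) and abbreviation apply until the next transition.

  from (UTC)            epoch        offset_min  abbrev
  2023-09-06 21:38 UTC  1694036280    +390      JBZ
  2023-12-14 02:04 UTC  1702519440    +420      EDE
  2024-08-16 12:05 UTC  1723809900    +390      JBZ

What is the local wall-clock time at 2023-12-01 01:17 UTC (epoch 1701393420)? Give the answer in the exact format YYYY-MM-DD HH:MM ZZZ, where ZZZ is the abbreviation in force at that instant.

2023-12-01 07:47 JBZ

Query: 2023-12-01 01:17 UTC
Rule 1/3 (JBZ, +06:30): 2023-09-06 21:38 UTC ≤ query < 2023-12-14 02:04 UTC
1·60 + 17 + 390 = 467 min
467 = 0·1440 + 467; 467 = 7·60 + 47 → 07:47, same day
→ 2023-12-01 07:47 JBZ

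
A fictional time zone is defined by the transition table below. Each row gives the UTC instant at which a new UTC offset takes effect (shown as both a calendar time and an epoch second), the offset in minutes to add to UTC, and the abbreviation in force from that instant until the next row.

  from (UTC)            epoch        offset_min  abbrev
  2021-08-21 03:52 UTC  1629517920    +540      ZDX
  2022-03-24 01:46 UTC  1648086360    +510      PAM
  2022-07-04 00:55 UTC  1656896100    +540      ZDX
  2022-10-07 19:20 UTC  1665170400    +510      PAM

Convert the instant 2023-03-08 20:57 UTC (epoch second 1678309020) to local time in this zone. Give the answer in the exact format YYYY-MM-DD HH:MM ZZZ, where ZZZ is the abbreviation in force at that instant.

2023-03-09 05:27 PAM

Query: 2023-03-08 20:57 UTC
Rule 4/4 (PAM, +08:30): 2022-10-07 19:20 UTC ≤ query < +∞
20·60 + 57 + 510 = 1767 min
1767 = 1·1440 + 327; 327 = 5·60 + 27 → 05:27, 2023-03-08 + 1 day = 2023-03-09
→ 2023-03-09 05:27 PAM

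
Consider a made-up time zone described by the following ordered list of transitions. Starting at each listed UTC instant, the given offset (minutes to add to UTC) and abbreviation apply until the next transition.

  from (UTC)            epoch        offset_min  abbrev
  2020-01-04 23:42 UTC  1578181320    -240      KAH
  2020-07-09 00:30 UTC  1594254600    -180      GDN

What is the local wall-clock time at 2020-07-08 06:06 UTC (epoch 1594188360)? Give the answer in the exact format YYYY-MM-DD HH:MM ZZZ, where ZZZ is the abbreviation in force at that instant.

Query: 2020-07-08 06:06 UTC
Rule 1/2 (KAH, -04:00): 2020-01-04 23:42 UTC ≤ query < 2020-07-09 00:30 UTC
6·60 + 6 - 240 = 126 min
126 = 0·1440 + 126; 126 = 2·60 + 6 → 02:06, same day
→ 2020-07-08 02:06 KAH

2020-07-08 02:06 KAH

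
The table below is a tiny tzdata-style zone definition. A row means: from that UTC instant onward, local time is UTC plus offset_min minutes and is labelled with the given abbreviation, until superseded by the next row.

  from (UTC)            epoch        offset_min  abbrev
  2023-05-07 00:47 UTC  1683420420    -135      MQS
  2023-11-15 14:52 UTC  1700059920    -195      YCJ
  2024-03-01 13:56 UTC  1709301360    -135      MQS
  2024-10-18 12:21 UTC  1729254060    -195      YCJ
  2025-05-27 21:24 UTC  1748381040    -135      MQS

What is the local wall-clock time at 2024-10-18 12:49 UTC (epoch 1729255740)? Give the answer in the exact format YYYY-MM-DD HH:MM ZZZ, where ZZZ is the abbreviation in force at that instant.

2024-10-18 09:34 YCJ

Query: 2024-10-18 12:49 UTC
Rule 4/5 (YCJ, -03:15): 2024-10-18 12:21 UTC ≤ query < 2025-05-27 21:24 UTC
12·60 + 49 - 195 = 574 min
574 = 0·1440 + 574; 574 = 9·60 + 34 → 09:34, same day
→ 2024-10-18 09:34 YCJ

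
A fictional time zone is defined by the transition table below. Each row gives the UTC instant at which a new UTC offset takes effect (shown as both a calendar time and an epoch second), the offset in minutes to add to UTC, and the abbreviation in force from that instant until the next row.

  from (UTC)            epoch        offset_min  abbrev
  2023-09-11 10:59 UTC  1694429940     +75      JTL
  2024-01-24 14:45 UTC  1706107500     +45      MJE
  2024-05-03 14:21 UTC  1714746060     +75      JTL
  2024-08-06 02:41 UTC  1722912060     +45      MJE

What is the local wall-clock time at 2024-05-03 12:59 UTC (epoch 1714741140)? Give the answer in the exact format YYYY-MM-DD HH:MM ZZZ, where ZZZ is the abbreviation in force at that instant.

2024-05-03 13:44 MJE

Query: 2024-05-03 12:59 UTC
Rule 2/4 (MJE, +00:45): 2024-01-24 14:45 UTC ≤ query < 2024-05-03 14:21 UTC
12·60 + 59 + 45 = 824 min
824 = 0·1440 + 824; 824 = 13·60 + 44 → 13:44, same day
→ 2024-05-03 13:44 MJE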